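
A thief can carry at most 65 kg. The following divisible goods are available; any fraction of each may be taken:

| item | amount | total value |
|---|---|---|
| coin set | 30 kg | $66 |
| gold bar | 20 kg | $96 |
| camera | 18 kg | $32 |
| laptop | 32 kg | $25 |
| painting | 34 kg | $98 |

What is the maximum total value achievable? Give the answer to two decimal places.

218.20

Take in order of value per unit:
- gold bar (96/20 per unit): all 20 → value 96, running total 96.00
- painting (98/34 per unit): all 34 → value 98, running total 194.00
- coin set (66/30 per unit): 11 of 30 → value 11×66/30 = 24.2000, running total 218.20
Total 218.20.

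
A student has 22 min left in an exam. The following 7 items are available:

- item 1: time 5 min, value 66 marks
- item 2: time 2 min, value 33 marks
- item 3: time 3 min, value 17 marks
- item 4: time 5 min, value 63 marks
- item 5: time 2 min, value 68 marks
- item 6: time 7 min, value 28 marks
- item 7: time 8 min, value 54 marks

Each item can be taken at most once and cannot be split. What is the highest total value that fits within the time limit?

284 marks

Check high-value combinations within 22 min:
- item 1+item 2+item 4+item 5+item 7: time 5+2+5+2+8=22, value 66+33+63+68+54=284
- item 1+item 2+item 4+item 5+item 6: time 5+2+5+2+7=21, value 66+33+63+68+28=258
- item 1+item 4+item 5+item 7: time 5+5+2+8=20, value 66+63+68+54=251
Best: 284 marks.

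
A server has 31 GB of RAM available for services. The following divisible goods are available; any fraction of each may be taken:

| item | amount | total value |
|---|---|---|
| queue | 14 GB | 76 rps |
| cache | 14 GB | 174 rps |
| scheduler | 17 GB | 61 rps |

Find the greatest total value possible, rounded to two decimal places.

Take in order of value per unit:
- cache (174/14 per unit): all 14 → value 174, running total 174.00
- queue (76/14 per unit): all 14 → value 76, running total 250.00
- scheduler (61/17 per unit): 3 of 17 → value 3×61/17 = 10.7647, running total 260.76
Total 260.76.

260.76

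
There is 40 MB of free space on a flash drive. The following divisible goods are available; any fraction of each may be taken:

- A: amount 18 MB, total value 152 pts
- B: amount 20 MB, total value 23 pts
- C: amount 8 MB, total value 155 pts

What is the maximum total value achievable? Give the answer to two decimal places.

Take in order of value per unit:
- C (155/8 per unit): all 8 → value 155, running total 155.00
- A (152/18 per unit): all 18 → value 152, running total 307.00
- B (23/20 per unit): 14 of 20 → value 14×23/20 = 16.1000, running total 323.10
Total 323.10.

323.10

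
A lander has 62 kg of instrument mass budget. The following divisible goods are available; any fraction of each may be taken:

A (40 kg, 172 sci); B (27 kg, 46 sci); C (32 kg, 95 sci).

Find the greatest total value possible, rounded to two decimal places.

237.31

Take in order of value per unit:
- A (172/40 per unit): all 40 → value 172, running total 172.00
- C (95/32 per unit): 22 of 32 → value 22×95/32 = 65.3125, running total 237.31
Total 237.31.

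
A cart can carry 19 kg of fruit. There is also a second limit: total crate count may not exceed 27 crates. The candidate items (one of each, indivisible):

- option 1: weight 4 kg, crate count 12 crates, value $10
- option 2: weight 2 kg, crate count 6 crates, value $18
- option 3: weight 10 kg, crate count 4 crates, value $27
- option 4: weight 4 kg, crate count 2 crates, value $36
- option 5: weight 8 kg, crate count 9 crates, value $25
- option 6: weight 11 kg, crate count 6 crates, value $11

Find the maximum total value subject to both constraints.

Feasible sets respecting both limits:
- option 2+option 3+option 4: weight 16, crate count 12, value 81
- option 2+option 4+option 5: weight 14, crate count 17, value 79
- option 1+option 3+option 4: weight 18, crate count 18, value 73
Best: $81.

$81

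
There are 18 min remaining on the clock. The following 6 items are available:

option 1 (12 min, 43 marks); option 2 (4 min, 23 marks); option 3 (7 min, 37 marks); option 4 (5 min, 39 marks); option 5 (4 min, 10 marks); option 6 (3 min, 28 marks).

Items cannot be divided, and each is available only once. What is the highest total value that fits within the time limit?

104 marks

Check high-value combinations within 18 min:
- option 3+option 4+option 6: time 7+5+3=15, value 37+39+28=104
- option 2+option 4+option 5+option 6: time 4+5+4+3=16, value 23+39+10+28=100
- option 2+option 3+option 4: time 4+7+5=16, value 23+37+39=99
- option 2+option 3+option 5+option 6: time 4+7+4+3=18, value 23+37+10+28=98
- option 2+option 4+option 6: time 4+5+3=12, value 23+39+28=90
Best: 104 marks.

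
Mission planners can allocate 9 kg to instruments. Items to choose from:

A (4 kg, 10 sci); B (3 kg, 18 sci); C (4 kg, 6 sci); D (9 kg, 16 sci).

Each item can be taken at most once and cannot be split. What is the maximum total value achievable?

Check high-value combinations within 9 kg:
- A+B: mass 4+3=7, value 10+18=28
- B+C: mass 3+4=7, value 18+6=24
- B: mass 3, value 18
- A+C: mass 4+4=8, value 10+6=16
Best: 28 sci.

28 sci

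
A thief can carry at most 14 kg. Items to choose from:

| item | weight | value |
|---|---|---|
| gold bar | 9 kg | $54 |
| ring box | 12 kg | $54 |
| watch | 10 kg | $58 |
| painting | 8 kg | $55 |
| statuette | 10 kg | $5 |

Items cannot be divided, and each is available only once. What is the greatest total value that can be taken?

Check high-value combinations within 14 kg:
- watch: weight 10, value 58
- painting: weight 8, value 55
- gold bar: weight 9, value 54
Best: $58.

$58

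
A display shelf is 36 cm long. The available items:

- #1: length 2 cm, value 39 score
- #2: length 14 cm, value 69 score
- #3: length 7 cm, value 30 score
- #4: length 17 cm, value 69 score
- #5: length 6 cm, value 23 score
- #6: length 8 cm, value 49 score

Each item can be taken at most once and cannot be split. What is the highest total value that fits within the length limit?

Check high-value combinations within 36 cm:
- #1+#2+#3+#6: length 2+14+7+8=31, value 39+69+30+49=187
- #1+#3+#4+#6: length 2+7+17+8=34, value 39+30+69+49=187
- #1+#2+#5+#6: length 2+14+6+8=30, value 39+69+23+49=180
- #1+#4+#5+#6: length 2+17+6+8=33, value 39+69+23+49=180
Best: 187 score.

187 score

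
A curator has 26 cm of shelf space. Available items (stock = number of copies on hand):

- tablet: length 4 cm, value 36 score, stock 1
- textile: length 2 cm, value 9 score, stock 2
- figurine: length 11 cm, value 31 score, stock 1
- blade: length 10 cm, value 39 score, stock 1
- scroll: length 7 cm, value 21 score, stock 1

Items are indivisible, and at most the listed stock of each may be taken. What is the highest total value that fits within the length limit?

Top feasible selections:
- 1×tablet + 2×textile + 1×blade + 1×scroll: length 25, value 114
- 1×tablet + 1×figurine + 1×blade: length 25, value 106
- 1×tablet + 2×textile + 1×figurine + 1×scroll: length 26, value 106
- 1×tablet + 1×textile + 1×blade + 1×scroll: length 23, value 105
Best: 114 score.

114 score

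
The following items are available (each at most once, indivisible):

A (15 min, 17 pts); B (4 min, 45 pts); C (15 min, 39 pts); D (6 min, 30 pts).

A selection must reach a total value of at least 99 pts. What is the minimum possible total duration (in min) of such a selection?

25

Subsets with value ≥ 99, sorted by total duration:
- B+C+D: duration 25, value 114
- A+B+C: duration 34, value 101
Minimum duration: 25 min.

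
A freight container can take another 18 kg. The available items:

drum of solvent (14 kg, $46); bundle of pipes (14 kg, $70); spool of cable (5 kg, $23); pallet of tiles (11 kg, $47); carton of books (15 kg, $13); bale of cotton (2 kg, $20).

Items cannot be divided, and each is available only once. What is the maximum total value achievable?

Check high-value combinations within 18 kg:
- bundle of pipes+bale of cotton: weight 14+2=16, value 70+20=90
- spool of cable+pallet of tiles+bale of cotton: weight 5+11+2=18, value 23+47+20=90
- bundle of pipes: weight 14, value 70
Best: $90.

$90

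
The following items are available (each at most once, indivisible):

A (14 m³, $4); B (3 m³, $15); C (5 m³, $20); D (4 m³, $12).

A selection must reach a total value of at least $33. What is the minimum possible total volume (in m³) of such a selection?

8

Subsets with value ≥ 33, sorted by total volume:
- B+C: volume 8, value 35
- B+C+D: volume 12, value 47
- A+B+C: volume 22, value 39
- A+C+D: volume 23, value 36
Minimum volume: 8 m³.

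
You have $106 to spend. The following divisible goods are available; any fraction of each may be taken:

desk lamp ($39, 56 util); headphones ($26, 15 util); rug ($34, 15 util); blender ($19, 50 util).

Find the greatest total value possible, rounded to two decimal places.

Take in order of value per unit:
- blender (50/19 per unit): all 19 → value 50, running total 50.00
- desk lamp (56/39 per unit): all 39 → value 56, running total 106.00
- headphones (15/26 per unit): all 26 → value 15, running total 121.00
- rug (15/34 per unit): 22 of 34 → value 22×15/34 = 9.7059, running total 130.71
Total 130.71.

130.71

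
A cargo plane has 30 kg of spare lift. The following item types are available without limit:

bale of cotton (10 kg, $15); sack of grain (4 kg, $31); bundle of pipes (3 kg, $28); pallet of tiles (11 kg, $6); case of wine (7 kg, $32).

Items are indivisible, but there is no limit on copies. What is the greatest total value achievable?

Best value-per-unit is bundle of pipes at 28/3, and filling with it alone uses weight 10×3=30. No mix of the others beats 10×28 = 280.

$280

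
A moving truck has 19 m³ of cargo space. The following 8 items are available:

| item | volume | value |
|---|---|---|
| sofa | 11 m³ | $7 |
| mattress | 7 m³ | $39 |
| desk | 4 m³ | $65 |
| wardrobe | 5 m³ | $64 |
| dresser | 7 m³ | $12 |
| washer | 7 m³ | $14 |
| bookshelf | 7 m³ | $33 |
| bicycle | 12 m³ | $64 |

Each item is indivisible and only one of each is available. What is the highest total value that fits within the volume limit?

Check high-value combinations within 19 m³:
- mattress+desk+wardrobe: volume 7+4+5=16, value 39+65+64=168
- desk+wardrobe+bookshelf: volume 4+5+7=16, value 65+64+33=162
- desk+wardrobe+washer: volume 4+5+7=16, value 65+64+14=143
- desk+wardrobe+dresser: volume 4+5+7=16, value 65+64+12=141
- mattress+desk+bookshelf: volume 7+4+7=18, value 39+65+33=137
Best: $168.

$168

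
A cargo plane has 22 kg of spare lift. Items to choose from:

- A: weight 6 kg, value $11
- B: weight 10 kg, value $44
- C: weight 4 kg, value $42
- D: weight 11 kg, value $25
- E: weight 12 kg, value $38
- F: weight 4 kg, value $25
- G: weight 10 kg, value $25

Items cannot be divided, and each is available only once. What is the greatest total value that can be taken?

This is a 0/1 knapsack; check combinations near the capacity.
- B+C+F: weight 10+4+4=18, value 44+42+25=111
- C+E+F: weight 4+12+4=20, value 42+38+25=105
- A+B+C: weight 6+10+4=20, value 11+44+42=97
- C+F+G: weight 4+4+10=18, value 42+25+25=92
- C+D+F: weight 4+11+4=19, value 42+25+25=92
Best: $111.

$111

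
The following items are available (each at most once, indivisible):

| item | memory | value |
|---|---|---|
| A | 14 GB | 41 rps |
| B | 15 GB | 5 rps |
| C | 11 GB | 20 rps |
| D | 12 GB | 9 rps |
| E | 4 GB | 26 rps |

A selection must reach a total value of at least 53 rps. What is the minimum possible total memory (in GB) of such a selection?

18

Subsets with value ≥ 53, sorted by total memory:
- A+E: memory 18, value 67
- A+C: memory 25, value 61
Minimum memory: 18 GB.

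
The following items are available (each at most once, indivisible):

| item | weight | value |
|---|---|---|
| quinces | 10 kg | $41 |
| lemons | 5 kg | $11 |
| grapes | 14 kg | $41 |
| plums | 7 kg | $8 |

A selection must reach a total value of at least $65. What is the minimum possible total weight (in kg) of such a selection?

Subsets with value ≥ 65, sorted by total weight:
- quinces+grapes: weight 24, value 82
- quinces+lemons+grapes: weight 29, value 93
Minimum weight: 24 kg.

24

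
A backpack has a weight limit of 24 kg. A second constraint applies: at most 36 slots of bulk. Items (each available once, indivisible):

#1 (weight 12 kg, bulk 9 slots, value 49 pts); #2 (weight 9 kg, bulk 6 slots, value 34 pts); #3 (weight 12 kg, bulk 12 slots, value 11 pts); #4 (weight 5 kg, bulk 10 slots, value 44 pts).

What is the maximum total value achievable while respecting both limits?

Feasible sets respecting both limits:
- #1+#4: weight 17, bulk 19, value 93
- #1+#2: weight 21, bulk 15, value 83
- #2+#4: weight 14, bulk 16, value 78
- #1+#3: weight 24, bulk 21, value 60
Best: 93 pts.

93 pts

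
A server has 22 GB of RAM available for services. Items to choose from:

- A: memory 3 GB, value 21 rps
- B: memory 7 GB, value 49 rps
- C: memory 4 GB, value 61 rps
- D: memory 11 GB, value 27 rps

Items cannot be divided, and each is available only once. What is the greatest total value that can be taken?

This is a 0/1 knapsack; check combinations near the capacity.
- B+C+D: memory 7+4+11=22, value 49+61+27=137
- A+B+C: memory 3+7+4=14, value 21+49+61=131
- B+C: memory 7+4=11, value 49+61=110
- A+C+D: memory 3+4+11=18, value 21+61+27=109
- A+B+D: memory 3+7+11=21, value 21+49+27=97
Best: 137 rps.

137 rps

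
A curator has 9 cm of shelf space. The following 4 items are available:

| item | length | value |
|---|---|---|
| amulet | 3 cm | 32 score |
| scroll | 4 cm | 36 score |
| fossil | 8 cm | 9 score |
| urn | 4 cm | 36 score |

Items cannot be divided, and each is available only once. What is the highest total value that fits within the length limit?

72 score

This is a 0/1 knapsack; check combinations near the capacity.
- scroll+urn: length 4+4=8, value 36+36=72
- amulet+scroll: length 3+4=7, value 32+36=68
- amulet+urn: length 3+4=7, value 32+36=68
- scroll: length 4, value 36
- urn: length 4, value 36
Best: 72 score.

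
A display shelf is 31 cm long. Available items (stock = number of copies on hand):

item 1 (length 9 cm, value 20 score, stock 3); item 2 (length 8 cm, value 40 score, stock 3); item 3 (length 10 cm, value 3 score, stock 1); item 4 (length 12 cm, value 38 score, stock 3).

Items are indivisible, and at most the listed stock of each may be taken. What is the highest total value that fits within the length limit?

Best selections within length 31 and stock limits:
- 3×item 2: length 24, value 120
- 2×item 2 + 1×item 4: length 28, value 118
- 1×item 1 + 2×item 2: length 25, value 100
Best: 120 score.

120 score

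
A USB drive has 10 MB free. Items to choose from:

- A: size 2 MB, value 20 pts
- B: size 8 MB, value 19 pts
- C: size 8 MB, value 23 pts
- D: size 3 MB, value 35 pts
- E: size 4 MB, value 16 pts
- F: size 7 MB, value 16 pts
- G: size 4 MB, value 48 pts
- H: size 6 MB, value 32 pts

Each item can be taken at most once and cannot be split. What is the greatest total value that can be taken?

103 pts

This is a 0/1 knapsack; check combinations near the capacity.
- A+D+G: size 2+3+4=9, value 20+35+48=103
- A+E+G: size 2+4+4=10, value 20+16+48=84
- D+G: size 3+4=7, value 35+48=83
- G+H: size 4+6=10, value 48+32=80
Best: 103 pts.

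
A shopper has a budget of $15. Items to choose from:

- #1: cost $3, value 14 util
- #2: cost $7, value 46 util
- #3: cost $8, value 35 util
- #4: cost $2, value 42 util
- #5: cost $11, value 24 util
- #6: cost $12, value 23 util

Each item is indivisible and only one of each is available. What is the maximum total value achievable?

102 util

Check high-value combinations within $15:
- #1+#2+#4: cost 3+7+2=12, value 14+46+42=102
- #1+#3+#4: cost 3+8+2=13, value 14+35+42=91
- #2+#4: cost 7+2=9, value 46+42=88
Best: 102 util.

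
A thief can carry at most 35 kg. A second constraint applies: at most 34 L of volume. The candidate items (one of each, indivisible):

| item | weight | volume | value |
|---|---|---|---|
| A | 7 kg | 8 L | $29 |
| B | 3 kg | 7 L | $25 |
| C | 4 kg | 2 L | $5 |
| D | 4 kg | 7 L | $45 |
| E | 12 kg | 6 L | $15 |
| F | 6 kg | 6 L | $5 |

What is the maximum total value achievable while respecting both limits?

$119

Feasible sets respecting both limits:
- A+B+C+D+E: weight 30, volume 30, value 119
- A+B+D+E+F: weight 32, volume 34, value 119
- A+B+D+E: weight 26, volume 28, value 114
- A+B+C+D+F: weight 24, volume 30, value 109
Best: $119.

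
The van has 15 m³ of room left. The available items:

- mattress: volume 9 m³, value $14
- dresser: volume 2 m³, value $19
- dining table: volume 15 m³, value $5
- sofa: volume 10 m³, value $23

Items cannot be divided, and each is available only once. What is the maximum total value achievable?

$42

Check high-value combinations within 15 m³:
- dresser+sofa: volume 2+10=12, value 19+23=42
- mattress+dresser: volume 9+2=11, value 14+19=33
- sofa: volume 10, value 23
- dresser: volume 2, value 19
Best: $42.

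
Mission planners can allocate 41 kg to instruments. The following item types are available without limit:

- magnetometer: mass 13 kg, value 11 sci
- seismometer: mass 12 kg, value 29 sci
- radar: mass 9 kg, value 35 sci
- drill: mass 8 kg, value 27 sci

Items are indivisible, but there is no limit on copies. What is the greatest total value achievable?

143 sci

Best value-per-unit is radar at 35/9; filling with it alone gives 4×35 = 140.
Optimal mix: 1×radar + 4×drill → mass 41, value 143.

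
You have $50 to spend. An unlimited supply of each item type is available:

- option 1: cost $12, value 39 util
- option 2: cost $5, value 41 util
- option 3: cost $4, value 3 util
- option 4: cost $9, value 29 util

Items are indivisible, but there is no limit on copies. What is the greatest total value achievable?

410 util

Best value-per-unit is option 2 at 41/5, and filling with it alone uses cost 10×5=50. No mix of the others beats 10×41 = 410.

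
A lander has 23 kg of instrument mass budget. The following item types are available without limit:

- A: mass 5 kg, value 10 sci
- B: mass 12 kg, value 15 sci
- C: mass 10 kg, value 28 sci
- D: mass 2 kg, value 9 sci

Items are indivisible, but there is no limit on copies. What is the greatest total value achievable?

Best value-per-unit is D at 9/2, and filling with it alone uses mass 11×2=22. No mix of the others beats 11×9 = 99.

99 sci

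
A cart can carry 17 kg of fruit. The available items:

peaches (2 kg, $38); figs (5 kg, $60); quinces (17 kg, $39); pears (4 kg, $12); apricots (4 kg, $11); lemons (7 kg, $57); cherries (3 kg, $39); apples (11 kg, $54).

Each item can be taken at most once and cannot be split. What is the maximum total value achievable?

Check high-value combinations within 17 kg:
- peaches+figs+lemons+cherries: weight 2+5+7+3=17, value 38+60+57+39=194
- figs+lemons+cherries: weight 5+7+3=15, value 60+57+39=156
- peaches+figs+lemons: weight 2+5+7=14, value 38+60+57=155
- peaches+figs+pears+cherries: weight 2+5+4+3=14, value 38+60+12+39=149
Best: $194.

$194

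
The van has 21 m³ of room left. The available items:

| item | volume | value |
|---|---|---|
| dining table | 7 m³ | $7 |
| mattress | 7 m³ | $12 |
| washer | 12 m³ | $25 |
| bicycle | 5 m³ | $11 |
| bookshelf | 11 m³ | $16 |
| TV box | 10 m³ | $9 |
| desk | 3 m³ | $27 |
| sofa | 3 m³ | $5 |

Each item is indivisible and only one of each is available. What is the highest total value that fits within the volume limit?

$63

Check high-value combinations within 21 m³:
- washer+bicycle+desk: volume 12+5+3=20, value 25+11+27=63
- washer+desk+sofa: volume 12+3+3=18, value 25+27+5=57
- mattress+bicycle+desk+sofa: volume 7+5+3+3=18, value 12+11+27+5=55
Best: $63.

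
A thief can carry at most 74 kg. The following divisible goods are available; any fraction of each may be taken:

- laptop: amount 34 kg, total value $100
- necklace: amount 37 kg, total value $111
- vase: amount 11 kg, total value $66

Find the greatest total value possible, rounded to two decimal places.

Take in order of value per unit:
- vase (66/11 per unit): all 11 → value 66, running total 66.00
- necklace (111/37 per unit): all 37 → value 111, running total 177.00
- laptop (100/34 per unit): 26 of 34 → value 26×100/34 = 76.4706, running total 253.47
Total 253.47.

253.47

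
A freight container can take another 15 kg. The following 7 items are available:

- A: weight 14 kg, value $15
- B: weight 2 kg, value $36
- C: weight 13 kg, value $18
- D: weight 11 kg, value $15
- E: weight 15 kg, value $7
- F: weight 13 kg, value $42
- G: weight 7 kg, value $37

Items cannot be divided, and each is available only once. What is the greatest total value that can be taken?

This is a 0/1 knapsack; check combinations near the capacity.
- B+F: weight 2+13=15, value 36+42=78
- B+G: weight 2+7=9, value 36+37=73
- B+C: weight 2+13=15, value 36+18=54
- B+D: weight 2+11=13, value 36+15=51
- F: weight 13, value 42
Best: $78.

$78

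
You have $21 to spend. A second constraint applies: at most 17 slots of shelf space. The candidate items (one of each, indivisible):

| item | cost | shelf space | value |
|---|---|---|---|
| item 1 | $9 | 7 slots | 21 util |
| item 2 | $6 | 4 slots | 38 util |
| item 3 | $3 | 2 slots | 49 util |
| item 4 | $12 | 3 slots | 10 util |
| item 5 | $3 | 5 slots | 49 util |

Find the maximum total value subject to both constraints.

136 util

Feasible sets respecting both limits:
- item 2+item 3+item 5: cost 12, shelf space 11, value 136
- item 1+item 3+item 5: cost 15, shelf space 14, value 119
- item 1+item 2+item 3: cost 18, shelf space 13, value 108
Best: 136 util.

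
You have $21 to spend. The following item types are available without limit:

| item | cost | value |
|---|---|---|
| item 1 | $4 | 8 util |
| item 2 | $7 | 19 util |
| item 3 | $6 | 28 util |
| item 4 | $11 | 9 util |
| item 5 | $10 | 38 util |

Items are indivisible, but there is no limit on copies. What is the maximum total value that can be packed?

84 util

Best value-per-unit is item 3 at 28/6, and filling with it alone uses cost 3×6=18. No mix of the others beats 3×28 = 84.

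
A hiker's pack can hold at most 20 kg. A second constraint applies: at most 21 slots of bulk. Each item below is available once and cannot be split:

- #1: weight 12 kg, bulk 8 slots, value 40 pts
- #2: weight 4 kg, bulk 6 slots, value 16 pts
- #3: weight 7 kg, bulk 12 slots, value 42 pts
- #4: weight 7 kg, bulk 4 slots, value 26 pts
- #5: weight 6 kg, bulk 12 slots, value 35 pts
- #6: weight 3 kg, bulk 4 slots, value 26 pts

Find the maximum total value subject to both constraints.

94 pts

Feasible sets respecting both limits:
- #3+#4+#6: weight 17, bulk 20, value 94
- #4+#5+#6: weight 16, bulk 20, value 87
- #1+#3: weight 19, bulk 20, value 82
Best: 94 pts.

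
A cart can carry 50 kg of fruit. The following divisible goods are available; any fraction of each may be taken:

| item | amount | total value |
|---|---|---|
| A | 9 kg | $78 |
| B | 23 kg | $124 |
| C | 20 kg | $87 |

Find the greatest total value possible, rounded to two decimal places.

Take in order of value per unit:
- A (78/9 per unit): all 9 → value 78, running total 78.00
- B (124/23 per unit): all 23 → value 124, running total 202.00
- C (87/20 per unit): 18 of 20 → value 18×87/20 = 78.3000, running total 280.30
Total 280.30.

280.30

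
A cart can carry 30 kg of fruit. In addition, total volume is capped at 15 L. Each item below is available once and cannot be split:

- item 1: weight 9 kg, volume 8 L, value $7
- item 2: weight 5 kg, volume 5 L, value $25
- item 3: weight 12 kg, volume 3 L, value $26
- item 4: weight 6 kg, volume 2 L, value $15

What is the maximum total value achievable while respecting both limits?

Feasible sets respecting both limits:
- item 2+item 3+item 4: weight 23, volume 10, value 66
- item 2+item 3: weight 17, volume 8, value 51
- item 1+item 3+item 4: weight 27, volume 13, value 48
- item 1+item 2+item 4: weight 20, volume 15, value 47
Best: $66.

$66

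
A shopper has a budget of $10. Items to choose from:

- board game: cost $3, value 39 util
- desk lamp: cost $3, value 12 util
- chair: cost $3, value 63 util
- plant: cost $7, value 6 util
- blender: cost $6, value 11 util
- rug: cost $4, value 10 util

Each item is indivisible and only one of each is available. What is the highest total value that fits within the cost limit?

Check high-value combinations within $10:
- board game+desk lamp+chair: cost 3+3+3=9, value 39+12+63=114
- board game+chair+rug: cost 3+3+4=10, value 39+63+10=112
- board game+chair: cost 3+3=6, value 39+63=102
- desk lamp+chair+rug: cost 3+3+4=10, value 12+63+10=85
Best: 114 util.

114 util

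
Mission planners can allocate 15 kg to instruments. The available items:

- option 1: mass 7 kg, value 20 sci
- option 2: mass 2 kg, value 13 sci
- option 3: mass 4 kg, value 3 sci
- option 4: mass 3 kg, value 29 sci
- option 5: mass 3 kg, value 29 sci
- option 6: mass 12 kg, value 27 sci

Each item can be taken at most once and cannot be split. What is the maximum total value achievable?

Check high-value combinations within 15 kg:
- option 1+option 2+option 4+option 5: mass 7+2+3+3=15, value 20+13+29+29=91
- option 1+option 4+option 5: mass 7+3+3=13, value 20+29+29=78
- option 2+option 3+option 4+option 5: mass 2+4+3+3=12, value 13+3+29+29=74
Best: 91 sci.

91 sci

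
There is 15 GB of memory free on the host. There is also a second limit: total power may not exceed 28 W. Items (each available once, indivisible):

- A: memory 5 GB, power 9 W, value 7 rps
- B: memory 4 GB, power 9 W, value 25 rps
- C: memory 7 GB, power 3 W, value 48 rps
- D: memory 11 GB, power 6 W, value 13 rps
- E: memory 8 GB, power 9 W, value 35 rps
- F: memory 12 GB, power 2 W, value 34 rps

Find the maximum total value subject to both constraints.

Feasible sets respecting both limits:
- C+E: memory 15, power 12, value 83
- B+C: memory 11, power 12, value 73
- B+E: memory 12, power 18, value 60
- A+C: memory 12, power 12, value 55
Best: 83 rps.

83 rps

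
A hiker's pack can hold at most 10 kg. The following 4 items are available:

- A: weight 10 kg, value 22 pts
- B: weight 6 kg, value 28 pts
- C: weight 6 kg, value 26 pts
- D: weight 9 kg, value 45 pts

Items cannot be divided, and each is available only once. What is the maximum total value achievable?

45 pts

Check high-value combinations within 10 kg:
- D: weight 9, value 45
- B: weight 6, value 28
- C: weight 6, value 26
- A: weight 10, value 22
Best: 45 pts.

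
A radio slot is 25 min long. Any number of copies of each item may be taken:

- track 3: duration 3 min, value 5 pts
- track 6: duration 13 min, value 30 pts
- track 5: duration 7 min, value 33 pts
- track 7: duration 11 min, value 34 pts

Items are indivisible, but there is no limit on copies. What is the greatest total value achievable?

104 pts

Best value-per-unit is track 5 at 33/7; filling with it alone gives 3×33 = 99.
Optimal mix: 1×track 3 + 3×track 5 → duration 24, value 104.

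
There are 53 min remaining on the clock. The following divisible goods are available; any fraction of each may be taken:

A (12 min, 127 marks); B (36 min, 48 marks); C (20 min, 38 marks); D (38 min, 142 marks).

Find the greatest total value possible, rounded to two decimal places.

Take in order of value per unit:
- A (127/12 per unit): all 12 → value 127, running total 127.00
- D (142/38 per unit): all 38 → value 142, running total 269.00
- C (38/20 per unit): 3 of 20 → value 3×38/20 = 5.7000, running total 274.70
Total 274.70.

274.70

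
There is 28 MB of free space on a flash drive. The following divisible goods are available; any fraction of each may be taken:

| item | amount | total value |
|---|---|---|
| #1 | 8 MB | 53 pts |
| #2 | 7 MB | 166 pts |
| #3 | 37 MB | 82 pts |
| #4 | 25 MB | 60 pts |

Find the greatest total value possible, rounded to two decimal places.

Take in order of value per unit:
- #2 (166/7 per unit): all 7 → value 166, running total 166.00
- #1 (53/8 per unit): all 8 → value 53, running total 219.00
- #4 (60/25 per unit): 13 of 25 → value 13×60/25 = 31.2000, running total 250.20
Total 250.20.

250.20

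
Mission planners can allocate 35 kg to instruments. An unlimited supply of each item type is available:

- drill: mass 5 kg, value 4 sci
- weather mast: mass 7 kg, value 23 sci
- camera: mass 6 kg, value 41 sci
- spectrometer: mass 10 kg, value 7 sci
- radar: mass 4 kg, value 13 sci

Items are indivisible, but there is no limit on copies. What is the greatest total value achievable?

218 sci

Best value-per-unit is camera at 41/6; filling with it alone gives 5×41 = 205.
Optimal mix: 5×camera + 1×radar → mass 34, value 218.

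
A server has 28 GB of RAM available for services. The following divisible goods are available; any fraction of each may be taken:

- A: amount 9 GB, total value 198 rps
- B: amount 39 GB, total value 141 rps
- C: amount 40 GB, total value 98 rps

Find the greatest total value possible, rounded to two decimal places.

266.69

Take in order of value per unit:
- A (198/9 per unit): all 9 → value 198, running total 198.00
- B (141/39 per unit): 19 of 39 → value 19×141/39 = 68.6923, running total 266.69
Total 266.69.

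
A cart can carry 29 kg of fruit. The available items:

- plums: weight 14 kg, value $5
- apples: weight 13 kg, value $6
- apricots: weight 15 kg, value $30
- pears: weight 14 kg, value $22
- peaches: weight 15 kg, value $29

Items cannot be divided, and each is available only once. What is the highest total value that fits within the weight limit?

Check high-value combinations within 29 kg:
- apricots+pears: weight 15+14=29, value 30+22=52
- pears+peaches: weight 14+15=29, value 22+29=51
- apples+apricots: weight 13+15=28, value 6+30=36
- apples+peaches: weight 13+15=28, value 6+29=35
Best: $52.

$52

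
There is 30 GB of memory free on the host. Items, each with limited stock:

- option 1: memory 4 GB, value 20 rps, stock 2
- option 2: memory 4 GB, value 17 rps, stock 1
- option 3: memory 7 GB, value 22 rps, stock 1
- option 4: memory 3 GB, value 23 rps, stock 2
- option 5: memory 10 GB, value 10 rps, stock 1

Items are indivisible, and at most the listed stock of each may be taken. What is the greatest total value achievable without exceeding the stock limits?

Top feasible selections:
- 2×option 1 + 1×option 2 + 1×option 3 + 2×option 4: memory 25, value 125
- 2×option 1 + 1×option 2 + 2×option 4 + 1×option 5: memory 28, value 113
- 2×option 1 + 1×option 3 + 2×option 4: memory 21, value 108
- 1×option 1 + 1×option 2 + 1×option 3 + 2×option 4: memory 21, value 105
Best: 125 rps.

125 rps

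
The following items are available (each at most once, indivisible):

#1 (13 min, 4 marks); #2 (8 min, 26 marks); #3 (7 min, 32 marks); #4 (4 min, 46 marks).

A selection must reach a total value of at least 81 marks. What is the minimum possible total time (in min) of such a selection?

19

Subsets with value ≥ 81, sorted by total time:
- #2+#3+#4: time 19, value 104
- #1+#3+#4: time 24, value 82
- #1+#2+#3+#4: time 32, value 108
Minimum time: 19 min.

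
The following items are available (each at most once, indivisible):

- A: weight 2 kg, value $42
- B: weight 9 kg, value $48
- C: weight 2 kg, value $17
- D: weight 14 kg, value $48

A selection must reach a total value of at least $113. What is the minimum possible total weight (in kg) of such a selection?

25

Subsets with value ≥ 113, sorted by total weight:
- A+B+D: weight 25, value 138
- B+C+D: weight 25, value 113
Minimum weight: 25 kg.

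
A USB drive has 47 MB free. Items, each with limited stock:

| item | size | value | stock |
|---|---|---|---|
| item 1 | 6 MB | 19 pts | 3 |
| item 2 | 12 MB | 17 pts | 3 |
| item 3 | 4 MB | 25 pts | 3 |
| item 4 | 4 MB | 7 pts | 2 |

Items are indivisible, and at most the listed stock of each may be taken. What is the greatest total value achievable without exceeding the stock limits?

Best selections within size 47 and stock limits:
- 3×item 1 + 1×item 2 + 3×item 3 + 1×item 4: size 46, value 156
- 3×item 1 + 1×item 2 + 3×item 3: size 42, value 149
Best: 156 pts.

156 pts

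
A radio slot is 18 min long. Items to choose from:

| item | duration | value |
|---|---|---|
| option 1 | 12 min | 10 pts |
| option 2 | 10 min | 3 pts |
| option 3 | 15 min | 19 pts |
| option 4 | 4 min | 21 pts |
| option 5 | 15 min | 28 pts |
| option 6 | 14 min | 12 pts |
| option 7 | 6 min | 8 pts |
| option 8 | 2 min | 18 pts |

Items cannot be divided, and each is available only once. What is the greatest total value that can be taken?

Check high-value combinations within 18 min:
- option 1+option 4+option 8: duration 12+4+2=18, value 10+21+18=49
- option 4+option 7+option 8: duration 4+6+2=12, value 21+8+18=47
- option 5+option 8: duration 15+2=17, value 28+18=46
- option 2+option 4+option 8: duration 10+4+2=16, value 3+21+18=42
- option 4+option 8: duration 4+2=6, value 21+18=39
Best: 49 pts.

49 pts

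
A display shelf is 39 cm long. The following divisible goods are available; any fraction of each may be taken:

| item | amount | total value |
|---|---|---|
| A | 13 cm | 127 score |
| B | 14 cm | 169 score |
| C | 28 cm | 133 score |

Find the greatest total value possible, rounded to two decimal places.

Take in order of value per unit:
- B (169/14 per unit): all 14 → value 169, running total 169.00
- A (127/13 per unit): all 13 → value 127, running total 296.00
- C (133/28 per unit): 12 of 28 → value 12×133/28 = 57.0000, running total 353.00
Total 353.00.

353.00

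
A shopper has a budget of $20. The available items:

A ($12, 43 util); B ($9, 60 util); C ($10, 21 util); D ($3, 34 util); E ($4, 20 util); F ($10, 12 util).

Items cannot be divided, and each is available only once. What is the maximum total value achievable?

Check high-value combinations within $20:
- B+D+E: cost 9+3+4=16, value 60+34+20=114
- A+D+E: cost 12+3+4=19, value 43+34+20=97
- B+D: cost 9+3=12, value 60+34=94
- B+C: cost 9+10=19, value 60+21=81
- B+E: cost 9+4=13, value 60+20=80
Best: 114 util.

114 util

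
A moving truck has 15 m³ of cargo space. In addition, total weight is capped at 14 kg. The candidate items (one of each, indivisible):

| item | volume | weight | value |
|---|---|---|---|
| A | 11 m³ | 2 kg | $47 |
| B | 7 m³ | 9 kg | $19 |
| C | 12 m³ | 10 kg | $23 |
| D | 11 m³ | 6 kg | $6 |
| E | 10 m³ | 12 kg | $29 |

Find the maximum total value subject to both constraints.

$47

Feasible sets respecting both limits:
- A: volume 11, weight 2, value 47
- E: volume 10, weight 12, value 29
- C: volume 12, weight 10, value 23
Best: $47.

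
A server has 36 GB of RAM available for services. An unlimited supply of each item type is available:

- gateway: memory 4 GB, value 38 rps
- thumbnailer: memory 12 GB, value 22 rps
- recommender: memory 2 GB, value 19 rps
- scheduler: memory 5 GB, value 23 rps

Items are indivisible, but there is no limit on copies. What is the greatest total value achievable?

Best value-per-unit is gateway at 38/4, and filling with it alone uses memory 9×4=36. No mix of the others beats 9×38 = 342.

342 rps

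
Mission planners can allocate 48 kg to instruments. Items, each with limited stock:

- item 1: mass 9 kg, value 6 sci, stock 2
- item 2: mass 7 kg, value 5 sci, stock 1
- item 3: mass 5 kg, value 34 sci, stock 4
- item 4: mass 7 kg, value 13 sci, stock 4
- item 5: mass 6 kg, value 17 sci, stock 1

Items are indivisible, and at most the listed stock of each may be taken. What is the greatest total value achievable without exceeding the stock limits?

Best selections within mass 48 and stock limits:
- 4×item 3 + 3×item 4 + 1×item 5: mass 47, value 192
- 4×item 3 + 4×item 4: mass 48, value 188
- 1×item 2 + 4×item 3 + 2×item 4 + 1×item 5: mass 47, value 184
Best: 192 sci.

192 sci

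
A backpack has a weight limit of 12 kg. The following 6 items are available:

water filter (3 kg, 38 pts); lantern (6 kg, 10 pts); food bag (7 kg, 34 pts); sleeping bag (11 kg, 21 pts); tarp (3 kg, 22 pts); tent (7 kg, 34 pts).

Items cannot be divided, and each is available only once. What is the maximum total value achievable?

Check high-value combinations within 12 kg:
- water filter+food bag: weight 3+7=10, value 38+34=72
- water filter+tent: weight 3+7=10, value 38+34=72
- water filter+lantern+tarp: weight 3+6+3=12, value 38+10+22=70
Best: 72 pts.

72 pts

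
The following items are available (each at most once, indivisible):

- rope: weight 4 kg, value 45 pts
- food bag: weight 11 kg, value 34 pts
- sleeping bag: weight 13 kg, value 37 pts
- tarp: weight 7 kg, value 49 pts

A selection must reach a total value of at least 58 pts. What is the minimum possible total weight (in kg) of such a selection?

11

Subsets with value ≥ 58, sorted by total weight:
- rope+tarp: weight 11, value 94
- rope+food bag: weight 15, value 79
Minimum weight: 11 kg.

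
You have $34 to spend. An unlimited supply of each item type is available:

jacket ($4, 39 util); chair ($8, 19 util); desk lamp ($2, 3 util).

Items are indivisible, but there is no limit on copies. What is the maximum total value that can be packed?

315 util

Best value-per-unit is jacket at 39/4; filling with it alone gives 8×39 = 312.
Optimal mix: 8×jacket + 1×desk lamp → cost 34, value 315.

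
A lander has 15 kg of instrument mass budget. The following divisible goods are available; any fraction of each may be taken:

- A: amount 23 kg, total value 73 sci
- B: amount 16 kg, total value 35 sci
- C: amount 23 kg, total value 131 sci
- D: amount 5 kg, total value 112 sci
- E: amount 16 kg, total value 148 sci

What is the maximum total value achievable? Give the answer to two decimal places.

204.50

Take in order of value per unit:
- D (112/5 per unit): all 5 → value 112, running total 112.00
- E (148/16 per unit): 10 of 16 → value 10×148/16 = 92.5000, running total 204.50
Total 204.50.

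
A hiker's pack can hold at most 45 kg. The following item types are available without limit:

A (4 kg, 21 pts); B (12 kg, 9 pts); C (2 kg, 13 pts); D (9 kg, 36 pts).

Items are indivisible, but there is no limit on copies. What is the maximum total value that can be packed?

286 pts

Best value-per-unit is C at 13/2, and filling with it alone uses weight 22×2=44. No mix of the others beats 22×13 = 286.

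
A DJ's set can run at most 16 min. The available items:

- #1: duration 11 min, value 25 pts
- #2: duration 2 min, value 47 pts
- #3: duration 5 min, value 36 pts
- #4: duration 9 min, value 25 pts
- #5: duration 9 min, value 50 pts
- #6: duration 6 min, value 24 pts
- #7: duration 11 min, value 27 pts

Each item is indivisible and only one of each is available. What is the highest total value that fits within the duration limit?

This is a 0/1 knapsack; check combinations near the capacity.
- #2+#3+#5: duration 2+5+9=16, value 47+36+50=133
- #2+#3+#4: duration 2+5+9=16, value 47+36+25=108
- #2+#3+#6: duration 2+5+6=13, value 47+36+24=107
- #2+#5: duration 2+9=11, value 47+50=97
- #3+#5: duration 5+9=14, value 36+50=86
Best: 133 pts.

133 pts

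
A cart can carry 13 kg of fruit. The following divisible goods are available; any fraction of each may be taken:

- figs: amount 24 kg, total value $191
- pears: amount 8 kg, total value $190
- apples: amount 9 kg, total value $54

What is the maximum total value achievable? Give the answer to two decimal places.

229.79

Take in order of value per unit:
- pears (190/8 per unit): all 8 → value 190, running total 190.00
- figs (191/24 per unit): 5 of 24 → value 5×191/24 = 39.7917, running total 229.79
Total 229.79.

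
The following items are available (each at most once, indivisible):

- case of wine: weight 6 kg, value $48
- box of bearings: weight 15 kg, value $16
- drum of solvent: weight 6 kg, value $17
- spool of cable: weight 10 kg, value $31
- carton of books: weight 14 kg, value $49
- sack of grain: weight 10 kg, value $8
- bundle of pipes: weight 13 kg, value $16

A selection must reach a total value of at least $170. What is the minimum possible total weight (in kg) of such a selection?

Subsets with value ≥ 170, sorted by total weight:
- case of wine+box of bearings+drum of solvent+spool of cable+carton of books+bundle of pipes: weight 64, value 177
- case of wine+box of bearings+drum of solvent+spool of cable+carton of books+sack of grain+bundle of pipes: weight 74, value 185
Minimum weight: 64 kg.

64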